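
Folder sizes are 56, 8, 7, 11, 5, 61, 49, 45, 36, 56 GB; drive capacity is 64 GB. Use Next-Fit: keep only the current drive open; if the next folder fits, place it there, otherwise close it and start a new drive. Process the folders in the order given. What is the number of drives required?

56 GB → drive 1 (remaining 8 GB)
8 GB → drive 1 (remaining 0 GB)
7 GB → drive 2 (remaining 57 GB)
11 GB → drive 2 (remaining 46 GB)
5 GB → drive 2 (remaining 41 GB)
61 GB → drive 3 (remaining 3 GB)
49 GB → drive 4 (remaining 15 GB)
45 GB → drive 5 (remaining 19 GB)
36 GB → drive 6 (remaining 28 GB)
56 GB → drive 7 (remaining 8 GB)

7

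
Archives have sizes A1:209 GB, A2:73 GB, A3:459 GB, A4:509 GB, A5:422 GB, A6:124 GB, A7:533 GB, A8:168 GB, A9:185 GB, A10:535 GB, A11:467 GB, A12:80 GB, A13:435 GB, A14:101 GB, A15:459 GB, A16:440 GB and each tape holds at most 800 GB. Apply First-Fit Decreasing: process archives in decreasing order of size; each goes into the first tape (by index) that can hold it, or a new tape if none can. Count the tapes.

Sorted descending: 535, 533, 509, 467, 459, 459, 440, 435, 422, 209, 185, 168, 124, 101, 80, 73.
tape 1: place 535 GB, 265 GB left
tape 2: place 533 GB, 267 GB left
tape 3: place 509 GB, 291 GB left
tape 4: place 467 GB, 333 GB left
tape 5: place 459 GB, 341 GB left
tape 6: place 459 GB, 341 GB left
tape 7: place 440 GB, 360 GB left
tape 8: place 435 GB, 365 GB left
tape 9: place 422 GB, 378 GB left
tape 1: place 209 GB, 56 GB left
tape 2: place 185 GB, 82 GB left
tape 3: place 168 GB, 123 GB left
tape 4: place 124 GB, 209 GB left
tape 3: place 101 GB, 22 GB left
tape 2: place 80 GB, 2 GB left
tape 4: place 73 GB, 136 GB left
Final tapes: [535,209] [533,185,80] [509,168,101] [467,124,73] [459] [459] [440] [435] [422].

9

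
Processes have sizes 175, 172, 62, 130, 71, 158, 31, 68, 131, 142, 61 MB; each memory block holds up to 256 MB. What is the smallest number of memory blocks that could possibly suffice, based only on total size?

5 memory blocks

Total size = 175 + 172 + 62 + 130 + 71 + 158 + 31 + 68 + 131 + 142 + 61 = 1201 MB.
⌈1201 / 256⌉ = 5.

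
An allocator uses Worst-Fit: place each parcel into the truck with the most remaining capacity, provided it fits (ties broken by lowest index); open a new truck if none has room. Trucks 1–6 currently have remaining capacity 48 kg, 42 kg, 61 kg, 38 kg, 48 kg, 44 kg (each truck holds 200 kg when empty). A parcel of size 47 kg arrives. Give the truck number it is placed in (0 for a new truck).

Trucks with room: truck 1 (48 kg), truck 3 (61 kg), truck 5 (48 kg).
Most room is truck 3 with 61 kg free.

3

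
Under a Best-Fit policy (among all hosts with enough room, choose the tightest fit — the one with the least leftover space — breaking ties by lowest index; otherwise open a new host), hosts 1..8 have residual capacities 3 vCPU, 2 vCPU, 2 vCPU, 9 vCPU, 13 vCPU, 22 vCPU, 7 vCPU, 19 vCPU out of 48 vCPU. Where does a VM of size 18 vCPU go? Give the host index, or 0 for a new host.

Hosts with room: host 6 (22 vCPU), host 8 (19 vCPU).
Tightest fit is host 8 with 19 vCPU free.

8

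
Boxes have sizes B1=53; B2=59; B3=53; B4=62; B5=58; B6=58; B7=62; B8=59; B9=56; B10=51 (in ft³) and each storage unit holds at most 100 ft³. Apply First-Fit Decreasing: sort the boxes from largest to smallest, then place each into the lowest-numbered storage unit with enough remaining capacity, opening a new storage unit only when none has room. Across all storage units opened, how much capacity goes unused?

429

Sorted descending: 62, 62, 59, 59, 58, 58, 56, 53, 53, 51.
62 ft³ → storage unit 1 (remaining 38 ft³)
62 ft³ → storage unit 2 (remaining 38 ft³)
59 ft³ → storage unit 3 (remaining 41 ft³)
59 ft³ → storage unit 4 (remaining 41 ft³)
58 ft³ → storage unit 5 (remaining 42 ft³)
58 ft³ → storage unit 6 (remaining 42 ft³)
56 ft³ → storage unit 7 (remaining 44 ft³)
53 ft³ → storage unit 8 (remaining 47 ft³)
53 ft³ → storage unit 9 (remaining 47 ft³)
51 ft³ → storage unit 10 (remaining 49 ft³)
10 storage units × 100 ft³ = 1000 ft³; used 571 ft³; unused 429 ft³.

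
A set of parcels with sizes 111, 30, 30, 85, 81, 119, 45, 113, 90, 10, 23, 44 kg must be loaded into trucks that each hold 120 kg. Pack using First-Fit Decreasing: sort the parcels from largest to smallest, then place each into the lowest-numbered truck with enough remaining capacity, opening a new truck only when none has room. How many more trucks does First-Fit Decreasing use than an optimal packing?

0

First-Fit Decreasing: [119] [113] [111] [90,30] [85,30] [81,23,10] [45,44] → 7 trucks.
Total size 781 kg; any packing needs at least ⌈781/120⌉ = 7 trucks.
So 7 is already optimal.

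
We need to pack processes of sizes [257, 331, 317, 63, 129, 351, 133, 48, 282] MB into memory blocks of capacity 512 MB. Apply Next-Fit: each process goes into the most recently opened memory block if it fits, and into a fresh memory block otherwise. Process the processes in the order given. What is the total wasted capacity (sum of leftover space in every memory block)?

257 MB → memory block 1 (remaining 255 MB)
331 MB → memory block 2 (remaining 181 MB)
317 MB → memory block 3 (remaining 195 MB)
63 MB → memory block 3 (remaining 132 MB)
129 MB → memory block 3 (remaining 3 MB)
351 MB → memory block 4 (remaining 161 MB)
133 MB → memory block 4 (remaining 28 MB)
48 MB → memory block 5 (remaining 464 MB)
282 MB → memory block 5 (remaining 182 MB)
5 memory blocks × 512 MB = 2560 MB; used 1911 MB; unused 649 MB.

649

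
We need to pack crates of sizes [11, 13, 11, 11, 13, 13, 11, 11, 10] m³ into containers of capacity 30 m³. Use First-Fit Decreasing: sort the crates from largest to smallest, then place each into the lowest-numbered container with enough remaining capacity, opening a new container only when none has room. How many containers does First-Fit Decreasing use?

5

Sorted descending: 13, 13, 13, 11, 11, 11, 11, 11, 10.
Put 13 m³ in container 1; 17 m³ remain.
Put 13 m³ in container 1; 4 m³ remain.
Put 13 m³ in container 2; 17 m³ remain.
Put 11 m³ in container 2; 6 m³ remain.
Put 11 m³ in container 3; 19 m³ remain.
Put 11 m³ in container 3; 8 m³ remain.
Put 11 m³ in container 4; 19 m³ remain.
Put 11 m³ in container 4; 8 m³ remain.
Put 10 m³ in container 5; 20 m³ remain.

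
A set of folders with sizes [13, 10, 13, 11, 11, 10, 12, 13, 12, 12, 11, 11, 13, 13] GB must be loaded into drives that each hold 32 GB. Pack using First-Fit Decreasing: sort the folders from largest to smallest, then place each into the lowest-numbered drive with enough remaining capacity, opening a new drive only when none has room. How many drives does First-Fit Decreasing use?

6 drives

Sorted descending: 13, 13, 13, 13, 13, 12, 12, 12, 11, 11, 11, 11, 10, 10.
drive 1: place 13 GB, 19 GB left
drive 1: place 13 GB, 6 GB left
drive 2: place 13 GB, 19 GB left
drive 2: place 13 GB, 6 GB left
drive 3: place 13 GB, 19 GB left
drive 3: place 12 GB, 7 GB left
drive 4: place 12 GB, 20 GB left
drive 4: place 12 GB, 8 GB left
drive 5: place 11 GB, 21 GB left
drive 5: place 11 GB, 10 GB left
drive 6: place 11 GB, 21 GB left
drive 6: place 11 GB, 10 GB left
drive 5: place 10 GB, 0 GB left
drive 6: place 10 GB, 0 GB left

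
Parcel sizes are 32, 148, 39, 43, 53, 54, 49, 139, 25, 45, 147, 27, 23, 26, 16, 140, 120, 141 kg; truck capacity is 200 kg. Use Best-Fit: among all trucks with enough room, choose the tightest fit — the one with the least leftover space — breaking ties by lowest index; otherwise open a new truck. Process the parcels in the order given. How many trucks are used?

8

Put 32 kg in truck 1; 168 kg remain.
Put 148 kg in truck 1; 20 kg remain.
Put 39 kg in truck 2; 161 kg remain.
Put 43 kg in truck 2; 118 kg remain.
Put 53 kg in truck 2; 65 kg remain.
Put 54 kg in truck 2; 11 kg remain.
Put 49 kg in truck 3; 151 kg remain.
Put 139 kg in truck 3; 12 kg remain.
Put 25 kg in truck 4; 175 kg remain.
Put 45 kg in truck 4; 130 kg remain.
Put 147 kg in truck 5; 53 kg remain.
Put 27 kg in truck 5; 26 kg remain.
Put 23 kg in truck 5; 3 kg remain.
Put 26 kg in truck 4; 104 kg remain.
Put 16 kg in truck 1; 4 kg remain.
Put 140 kg in truck 6; 60 kg remain.
Put 120 kg in truck 7; 80 kg remain.
Put 141 kg in truck 8; 59 kg remain.
Final trucks: [32,148,16] [39,43,53,54] [49,139] [25,45,26] [147,27,23] [140] [120] [141].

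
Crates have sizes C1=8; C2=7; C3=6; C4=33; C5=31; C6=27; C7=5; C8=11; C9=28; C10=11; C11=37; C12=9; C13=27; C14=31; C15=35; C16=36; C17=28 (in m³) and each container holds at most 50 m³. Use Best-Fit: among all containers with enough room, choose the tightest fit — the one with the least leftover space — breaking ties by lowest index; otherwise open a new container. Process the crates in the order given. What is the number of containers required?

Put C1 (8 m³) in container 1; 42 m³ remain.
Put C2 (7 m³) in container 1; 35 m³ remain.
Put C3 (6 m³) in container 1; 29 m³ remain.
Put C4 (33 m³) in container 2; 17 m³ remain.
Put C5 (31 m³) in container 3; 19 m³ remain.
Put C6 (27 m³) in container 1; 2 m³ remain.
Put C7 (5 m³) in container 2; 12 m³ remain.
Put C8 (11 m³) in container 2; 1 m³ remain.
Put C9 (28 m³) in container 4; 22 m³ remain.
Put C10 (11 m³) in container 3; 8 m³ remain.
Put C11 (37 m³) in container 5; 13 m³ remain.
Put C12 (9 m³) in container 5; 4 m³ remain.
Put C13 (27 m³) in container 6; 23 m³ remain.
Put C14 (31 m³) in container 7; 19 m³ remain.
Put C15 (35 m³) in container 8; 15 m³ remain.
Put C16 (36 m³) in container 9; 14 m³ remain.
Put C17 (28 m³) in container 10; 22 m³ remain.

10 containers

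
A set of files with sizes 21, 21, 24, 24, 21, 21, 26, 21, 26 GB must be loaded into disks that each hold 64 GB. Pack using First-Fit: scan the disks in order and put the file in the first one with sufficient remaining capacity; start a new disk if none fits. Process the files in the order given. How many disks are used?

4

Put 21 GB in disk 1; 43 GB remain.
Put 21 GB in disk 1; 22 GB remain.
Put 24 GB in disk 2; 40 GB remain.
Put 24 GB in disk 2; 16 GB remain.
Put 21 GB in disk 1; 1 GB remain.
Put 21 GB in disk 3; 43 GB remain.
Put 26 GB in disk 3; 17 GB remain.
Put 21 GB in disk 4; 43 GB remain.
Put 26 GB in disk 4; 17 GB remain.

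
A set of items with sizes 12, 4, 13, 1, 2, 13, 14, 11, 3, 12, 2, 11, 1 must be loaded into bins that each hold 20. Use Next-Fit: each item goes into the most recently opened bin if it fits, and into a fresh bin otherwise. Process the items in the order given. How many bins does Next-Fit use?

12 → bin 1 (remaining 8)
4 → bin 1 (remaining 4)
13 → bin 2 (remaining 7)
1 → bin 2 (remaining 6)
2 → bin 2 (remaining 4)
13 → bin 3 (remaining 7)
14 → bin 4 (remaining 6)
11 → bin 5 (remaining 9)
3 → bin 5 (remaining 6)
12 → bin 6 (remaining 8)
2 → bin 6 (remaining 6)
11 → bin 7 (remaining 9)
1 → bin 7 (remaining 8)

7 bins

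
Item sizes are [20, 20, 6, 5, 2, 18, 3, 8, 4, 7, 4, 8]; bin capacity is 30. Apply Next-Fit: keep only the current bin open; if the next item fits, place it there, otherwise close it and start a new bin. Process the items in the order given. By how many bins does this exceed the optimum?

1

Next-Fit: [20] [20,6] [5,2,18,3] [8,4,7,4] [8] → 5 bins.
Total size 105; any packing needs at least ⌈105/30⌉ = 4 bins.
An optimal packing achieves that bound: [20,8,2] [20,8] [18,7,5] [6,4,4,3] → 4 bins.
Excess: 5 − 4 = 1.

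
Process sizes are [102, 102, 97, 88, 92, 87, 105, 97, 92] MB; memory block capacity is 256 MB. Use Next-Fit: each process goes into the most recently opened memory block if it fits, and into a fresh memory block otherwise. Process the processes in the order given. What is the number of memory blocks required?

5

Put 102 MB in memory block 1; 154 MB remain.
Put 102 MB in memory block 1; 52 MB remain.
Put 97 MB in memory block 2; 159 MB remain.
Put 88 MB in memory block 2; 71 MB remain.
Put 92 MB in memory block 3; 164 MB remain.
Put 87 MB in memory block 3; 77 MB remain.
Put 105 MB in memory block 4; 151 MB remain.
Put 97 MB in memory block 4; 54 MB remain.
Put 92 MB in memory block 5; 164 MB remain.
Final memory blocks: [102,102] [97,88] [92,87] [105,97] [92].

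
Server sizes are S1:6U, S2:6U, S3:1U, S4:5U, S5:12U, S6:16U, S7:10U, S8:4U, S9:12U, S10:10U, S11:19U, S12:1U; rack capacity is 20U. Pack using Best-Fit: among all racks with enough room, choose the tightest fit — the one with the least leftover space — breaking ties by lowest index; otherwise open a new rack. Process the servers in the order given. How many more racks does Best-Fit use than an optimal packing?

0

Best-Fit: [6,6,1,5] [12] [16,4] [10,10] [12] [19,1] → 6 racks.
Total size 102U; any packing needs at least ⌈102/20⌉ = 6 racks.
So 6 is already optimal.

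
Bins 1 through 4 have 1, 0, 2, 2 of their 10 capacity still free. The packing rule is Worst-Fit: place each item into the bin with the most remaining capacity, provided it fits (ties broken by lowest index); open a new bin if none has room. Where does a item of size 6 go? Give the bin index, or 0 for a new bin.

No bin has ≥ 6 free, so a new bin is opened.

0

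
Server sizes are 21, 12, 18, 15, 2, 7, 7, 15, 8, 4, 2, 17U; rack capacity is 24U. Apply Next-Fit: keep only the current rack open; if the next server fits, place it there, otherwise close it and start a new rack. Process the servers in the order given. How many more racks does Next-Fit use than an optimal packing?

1

Next-Fit: [21] [12] [18] [15,2,7] [7,15] [8,4,2] [17] → 7 racks.
Total size 128U; any packing needs at least ⌈128/24⌉ = 6 racks.
An optimal packing achieves that bound: [21,2] [18,4,2] [17,7] [15,8] [15,7] [12] → 6 racks.
Excess: 7 − 6 = 1.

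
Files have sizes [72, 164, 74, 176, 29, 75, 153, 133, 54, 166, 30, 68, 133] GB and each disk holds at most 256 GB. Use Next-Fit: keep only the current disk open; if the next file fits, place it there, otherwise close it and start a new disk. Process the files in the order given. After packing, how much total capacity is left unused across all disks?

72 GB → disk 1 (remaining 184 GB)
164 GB → disk 1 (remaining 20 GB)
74 GB → disk 2 (remaining 182 GB)
176 GB → disk 2 (remaining 6 GB)
29 GB → disk 3 (remaining 227 GB)
75 GB → disk 3 (remaining 152 GB)
153 GB → disk 4 (remaining 103 GB)
133 GB → disk 5 (remaining 123 GB)
54 GB → disk 5 (remaining 69 GB)
166 GB → disk 6 (remaining 90 GB)
30 GB → disk 6 (remaining 60 GB)
68 GB → disk 7 (remaining 188 GB)
133 GB → disk 7 (remaining 55 GB)
7 disks × 256 GB = 1792 GB; used 1327 GB; unused 465 GB.

465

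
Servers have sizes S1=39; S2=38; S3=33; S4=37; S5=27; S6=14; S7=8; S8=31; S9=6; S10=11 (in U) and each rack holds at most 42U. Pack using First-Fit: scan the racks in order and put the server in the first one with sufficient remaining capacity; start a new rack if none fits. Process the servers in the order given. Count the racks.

7

S1 (39U) → rack 1 (remaining 3U)
S2 (38U) → rack 2 (remaining 4U)
S3 (33U) → rack 3 (remaining 9U)
S4 (37U) → rack 4 (remaining 5U)
S5 (27U) → rack 5 (remaining 15U)
S6 (14U) → rack 5 (remaining 1U)
S7 (8U) → rack 3 (remaining 1U)
S8 (31U) → rack 6 (remaining 11U)
S9 (6U) → rack 6 (remaining 5U)
S10 (11U) → rack 7 (remaining 31U)
Final racks: [39] [38] [33,8] [37] [27,14] [31,6] [11].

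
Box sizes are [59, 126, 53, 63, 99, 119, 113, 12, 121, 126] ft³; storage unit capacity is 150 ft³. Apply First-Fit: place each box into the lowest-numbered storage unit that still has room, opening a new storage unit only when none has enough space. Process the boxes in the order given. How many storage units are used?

8

Put 59 ft³ in storage unit 1; 91 ft³ remain.
Put 126 ft³ in storage unit 2; 24 ft³ remain.
Put 53 ft³ in storage unit 1; 38 ft³ remain.
Put 63 ft³ in storage unit 3; 87 ft³ remain.
Put 99 ft³ in storage unit 4; 51 ft³ remain.
Put 119 ft³ in storage unit 5; 31 ft³ remain.
Put 113 ft³ in storage unit 6; 37 ft³ remain.
Put 12 ft³ in storage unit 1; 26 ft³ remain.
Put 121 ft³ in storage unit 7; 29 ft³ remain.
Put 126 ft³ in storage unit 8; 24 ft³ remain.
Final storage units: [59,53,12] [126] [63] [99] [119] [113] [121] [126].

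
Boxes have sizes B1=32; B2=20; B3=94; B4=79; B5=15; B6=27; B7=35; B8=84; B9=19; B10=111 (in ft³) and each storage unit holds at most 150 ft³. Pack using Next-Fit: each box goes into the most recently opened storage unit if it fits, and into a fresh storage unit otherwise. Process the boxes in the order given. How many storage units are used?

4

storage unit 1: place B1 (32 ft³), 118 ft³ left
storage unit 1: place B2 (20 ft³), 98 ft³ left
storage unit 1: place B3 (94 ft³), 4 ft³ left
storage unit 2: place B4 (79 ft³), 71 ft³ left
storage unit 2: place B5 (15 ft³), 56 ft³ left
storage unit 2: place B6 (27 ft³), 29 ft³ left
storage unit 3: place B7 (35 ft³), 115 ft³ left
storage unit 3: place B8 (84 ft³), 31 ft³ left
storage unit 3: place B9 (19 ft³), 12 ft³ left
storage unit 4: place B10 (111 ft³), 39 ft³ left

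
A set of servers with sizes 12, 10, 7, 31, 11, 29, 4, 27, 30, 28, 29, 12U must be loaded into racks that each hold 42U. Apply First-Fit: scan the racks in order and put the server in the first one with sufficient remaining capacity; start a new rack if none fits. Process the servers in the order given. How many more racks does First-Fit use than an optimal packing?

First-Fit: [12,10,7,11] [31,4] [29,12] [27] [30] [28] [29] → 7 racks.
Total size 230U; any packing needs at least ⌈230/42⌉ = 6 racks.
An optimal packing achieves that bound: [31,11] [30,12] [29,12] [29,10] [28,7,4] [27] → 6 racks.
Excess: 7 − 6 = 1.

1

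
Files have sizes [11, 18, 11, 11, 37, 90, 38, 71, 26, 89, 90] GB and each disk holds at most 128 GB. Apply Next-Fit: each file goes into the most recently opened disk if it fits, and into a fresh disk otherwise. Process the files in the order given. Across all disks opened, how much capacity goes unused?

11 GB → disk 1 (remaining 117 GB)
18 GB → disk 1 (remaining 99 GB)
11 GB → disk 1 (remaining 88 GB)
11 GB → disk 1 (remaining 77 GB)
37 GB → disk 1 (remaining 40 GB)
90 GB → disk 2 (remaining 38 GB)
38 GB → disk 2 (remaining 0 GB)
71 GB → disk 3 (remaining 57 GB)
26 GB → disk 3 (remaining 31 GB)
89 GB → disk 4 (remaining 39 GB)
90 GB → disk 5 (remaining 38 GB)
5 disks × 128 GB = 640 GB; used 492 GB; unused 148 GB.

148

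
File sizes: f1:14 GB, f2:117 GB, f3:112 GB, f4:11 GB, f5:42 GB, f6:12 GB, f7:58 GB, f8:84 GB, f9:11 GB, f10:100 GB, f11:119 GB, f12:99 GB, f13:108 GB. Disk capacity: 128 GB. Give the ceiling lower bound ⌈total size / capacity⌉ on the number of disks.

7 disks

Total size = 14 + 117 + 112 + 11 + 42 + 12 + 58 + 84 + 11 + 100 + 119 + 99 + 108 = 887 GB.
⌈887 / 128⌉ = 7.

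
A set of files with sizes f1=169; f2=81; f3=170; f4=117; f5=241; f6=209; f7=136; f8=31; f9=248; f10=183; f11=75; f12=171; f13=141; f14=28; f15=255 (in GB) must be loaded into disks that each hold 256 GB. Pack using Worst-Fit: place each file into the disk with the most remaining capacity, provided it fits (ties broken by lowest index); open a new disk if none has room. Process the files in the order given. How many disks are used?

f1 (169 GB) → disk 1 (remaining 87 GB)
f2 (81 GB) → disk 1 (remaining 6 GB)
f3 (170 GB) → disk 2 (remaining 86 GB)
f4 (117 GB) → disk 3 (remaining 139 GB)
f5 (241 GB) → disk 4 (remaining 15 GB)
f6 (209 GB) → disk 5 (remaining 47 GB)
f7 (136 GB) → disk 3 (remaining 3 GB)
f8 (31 GB) → disk 2 (remaining 55 GB)
f9 (248 GB) → disk 6 (remaining 8 GB)
f10 (183 GB) → disk 7 (remaining 73 GB)
f11 (75 GB) → disk 8 (remaining 181 GB)
f12 (171 GB) → disk 8 (remaining 10 GB)
f13 (141 GB) → disk 9 (remaining 115 GB)
f14 (28 GB) → disk 9 (remaining 87 GB)
f15 (255 GB) → disk 10 (remaining 1 GB)
Final disks: [169,81] [170,31] [117,136] [241] [209] [248] [183] [75,171] [141,28] [255].

10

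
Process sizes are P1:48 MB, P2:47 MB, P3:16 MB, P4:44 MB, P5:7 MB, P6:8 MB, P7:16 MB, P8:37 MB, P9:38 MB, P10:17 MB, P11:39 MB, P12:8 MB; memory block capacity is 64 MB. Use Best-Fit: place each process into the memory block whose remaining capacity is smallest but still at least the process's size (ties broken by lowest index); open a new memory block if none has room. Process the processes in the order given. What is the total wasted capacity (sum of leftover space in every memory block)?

P1 (48 MB) → memory block 1 (remaining 16 MB)
P2 (47 MB) → memory block 2 (remaining 17 MB)
P3 (16 MB) → memory block 1 (remaining 0 MB)
P4 (44 MB) → memory block 3 (remaining 20 MB)
P5 (7 MB) → memory block 2 (remaining 10 MB)
P6 (8 MB) → memory block 2 (remaining 2 MB)
P7 (16 MB) → memory block 3 (remaining 4 MB)
P8 (37 MB) → memory block 4 (remaining 27 MB)
P9 (38 MB) → memory block 5 (remaining 26 MB)
P10 (17 MB) → memory block 5 (remaining 9 MB)
P11 (39 MB) → memory block 6 (remaining 25 MB)
P12 (8 MB) → memory block 5 (remaining 1 MB)
6 memory blocks × 64 MB = 384 MB; used 325 MB; unused 59 MB.

59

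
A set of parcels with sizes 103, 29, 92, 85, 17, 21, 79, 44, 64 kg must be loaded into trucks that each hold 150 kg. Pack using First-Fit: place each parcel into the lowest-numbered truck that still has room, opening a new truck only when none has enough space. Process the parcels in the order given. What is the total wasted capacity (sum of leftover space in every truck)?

66

truck 1: place 103 kg, 47 kg left
truck 1: place 29 kg, 18 kg left
truck 2: place 92 kg, 58 kg left
truck 3: place 85 kg, 65 kg left
truck 1: place 17 kg, 1 kg left
truck 2: place 21 kg, 37 kg left
truck 4: place 79 kg, 71 kg left
truck 3: place 44 kg, 21 kg left
truck 4: place 64 kg, 7 kg left
4 trucks × 150 kg = 600 kg; used 534 kg; unused 66 kg.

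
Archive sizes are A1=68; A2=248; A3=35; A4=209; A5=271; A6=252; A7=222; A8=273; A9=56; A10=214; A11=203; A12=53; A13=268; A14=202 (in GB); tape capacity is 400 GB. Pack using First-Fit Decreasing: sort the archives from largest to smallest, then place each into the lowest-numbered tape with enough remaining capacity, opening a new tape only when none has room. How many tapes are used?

Sorted descending: 273, 271, 268, 252, 248, 222, 214, 209, 203, 202, 68, 56, 53, 35.
tape 1: place 273 GB, 127 GB left
tape 2: place 271 GB, 129 GB left
tape 3: place 268 GB, 132 GB left
tape 4: place 252 GB, 148 GB left
tape 5: place 248 GB, 152 GB left
tape 6: place 222 GB, 178 GB left
tape 7: place 214 GB, 186 GB left
tape 8: place 209 GB, 191 GB left
tape 9: place 203 GB, 197 GB left
tape 10: place 202 GB, 198 GB left
tape 1: place 68 GB, 59 GB left
tape 1: place 56 GB, 3 GB left
tape 2: place 53 GB, 76 GB left
tape 2: place 35 GB, 41 GB left
Final tapes: [273,68,56] [271,53,35] [268] [252] [248] [222] [214] [209] [203] [202].

10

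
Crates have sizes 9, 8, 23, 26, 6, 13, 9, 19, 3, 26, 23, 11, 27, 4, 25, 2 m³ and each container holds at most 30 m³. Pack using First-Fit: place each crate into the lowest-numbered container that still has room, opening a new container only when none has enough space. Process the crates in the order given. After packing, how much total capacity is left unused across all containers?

36

9 m³ → container 1 (remaining 21 m³)
8 m³ → container 1 (remaining 13 m³)
23 m³ → container 2 (remaining 7 m³)
26 m³ → container 3 (remaining 4 m³)
6 m³ → container 1 (remaining 7 m³)
13 m³ → container 4 (remaining 17 m³)
9 m³ → container 4 (remaining 8 m³)
19 m³ → container 5 (remaining 11 m³)
3 m³ → container 1 (remaining 4 m³)
26 m³ → container 6 (remaining 4 m³)
23 m³ → container 7 (remaining 7 m³)
11 m³ → container 5 (remaining 0 m³)
27 m³ → container 8 (remaining 3 m³)
4 m³ → container 1 (remaining 0 m³)
25 m³ → container 9 (remaining 5 m³)
2 m³ → container 2 (remaining 5 m³)
9 containers × 30 m³ = 270 m³; used 234 m³; unused 36 m³.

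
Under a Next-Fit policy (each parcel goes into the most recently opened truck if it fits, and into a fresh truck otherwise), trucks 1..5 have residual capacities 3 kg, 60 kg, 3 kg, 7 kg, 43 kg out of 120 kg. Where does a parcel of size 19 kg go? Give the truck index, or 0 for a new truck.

Next-Fit only looks at truck 5, which has 43 kg free.
19 kg fits there.

5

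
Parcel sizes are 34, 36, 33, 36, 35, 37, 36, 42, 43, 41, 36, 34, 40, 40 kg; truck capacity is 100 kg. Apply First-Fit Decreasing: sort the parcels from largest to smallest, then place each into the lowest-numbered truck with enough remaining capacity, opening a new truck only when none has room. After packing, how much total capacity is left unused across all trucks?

Sorted descending: 43, 42, 41, 40, 40, 37, 36, 36, 36, 36, 35, 34, 34, 33.
truck 1: place 43 kg, 57 kg left
truck 1: place 42 kg, 15 kg left
truck 2: place 41 kg, 59 kg left
truck 2: place 40 kg, 19 kg left
truck 3: place 40 kg, 60 kg left
truck 3: place 37 kg, 23 kg left
truck 4: place 36 kg, 64 kg left
truck 4: place 36 kg, 28 kg left
truck 5: place 36 kg, 64 kg left
truck 5: place 36 kg, 28 kg left
truck 6: place 35 kg, 65 kg left
truck 6: place 34 kg, 31 kg left
truck 7: place 34 kg, 66 kg left
truck 7: place 33 kg, 33 kg left
7 trucks × 100 kg = 700 kg; used 523 kg; unused 177 kg.

177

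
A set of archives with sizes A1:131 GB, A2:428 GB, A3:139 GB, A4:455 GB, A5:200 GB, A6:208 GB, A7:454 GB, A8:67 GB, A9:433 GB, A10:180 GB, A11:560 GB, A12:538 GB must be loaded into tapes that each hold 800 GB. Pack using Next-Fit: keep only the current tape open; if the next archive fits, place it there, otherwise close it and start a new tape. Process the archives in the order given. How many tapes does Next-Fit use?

A1 (131 GB) → tape 1 (remaining 669 GB)
A2 (428 GB) → tape 1 (remaining 241 GB)
A3 (139 GB) → tape 1 (remaining 102 GB)
A4 (455 GB) → tape 2 (remaining 345 GB)
A5 (200 GB) → tape 2 (remaining 145 GB)
A6 (208 GB) → tape 3 (remaining 592 GB)
A7 (454 GB) → tape 3 (remaining 138 GB)
A8 (67 GB) → tape 3 (remaining 71 GB)
A9 (433 GB) → tape 4 (remaining 367 GB)
A10 (180 GB) → tape 4 (remaining 187 GB)
A11 (560 GB) → tape 5 (remaining 240 GB)
A12 (538 GB) → tape 6 (remaining 262 GB)
Final tapes: [131,428,139] [455,200] [208,454,67] [433,180] [560] [538].

6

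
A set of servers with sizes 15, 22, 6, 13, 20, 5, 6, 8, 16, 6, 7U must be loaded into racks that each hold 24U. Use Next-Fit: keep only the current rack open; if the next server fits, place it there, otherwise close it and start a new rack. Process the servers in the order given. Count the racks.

7

15U → rack 1 (remaining 9U)
22U → rack 2 (remaining 2U)
6U → rack 3 (remaining 18U)
13U → rack 3 (remaining 5U)
20U → rack 4 (remaining 4U)
5U → rack 5 (remaining 19U)
6U → rack 5 (remaining 13U)
8U → rack 5 (remaining 5U)
16U → rack 6 (remaining 8U)
6U → rack 6 (remaining 2U)
7U → rack 7 (remaining 17U)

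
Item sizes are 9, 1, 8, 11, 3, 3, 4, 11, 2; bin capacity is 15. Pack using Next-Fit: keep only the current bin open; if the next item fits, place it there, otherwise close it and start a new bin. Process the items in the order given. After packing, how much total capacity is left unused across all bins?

23

9 → bin 1 (remaining 6)
1 → bin 1 (remaining 5)
8 → bin 2 (remaining 7)
11 → bin 3 (remaining 4)
3 → bin 3 (remaining 1)
3 → bin 4 (remaining 12)
4 → bin 4 (remaining 8)
11 → bin 5 (remaining 4)
2 → bin 5 (remaining 2)
5 bins × 15 = 75; used 52; unused 23.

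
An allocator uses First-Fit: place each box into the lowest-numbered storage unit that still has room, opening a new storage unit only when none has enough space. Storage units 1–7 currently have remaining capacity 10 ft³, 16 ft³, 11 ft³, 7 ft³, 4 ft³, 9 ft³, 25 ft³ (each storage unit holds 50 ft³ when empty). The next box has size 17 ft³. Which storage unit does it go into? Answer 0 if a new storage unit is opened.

Storage units with room: storage unit 7 (25 ft³).
The first with room is storage unit 7.

7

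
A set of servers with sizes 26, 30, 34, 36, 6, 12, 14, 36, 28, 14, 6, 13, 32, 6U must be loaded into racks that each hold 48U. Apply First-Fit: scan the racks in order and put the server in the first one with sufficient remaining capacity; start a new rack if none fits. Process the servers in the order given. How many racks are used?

7

Put 26U in rack 1; 22U remain.
Put 30U in rack 2; 18U remain.
Put 34U in rack 3; 14U remain.
Put 36U in rack 4; 12U remain.
Put 6U in rack 1; 16U remain.
Put 12U in rack 1; 4U remain.
Put 14U in rack 2; 4U remain.
Put 36U in rack 5; 12U remain.
Put 28U in rack 6; 20U remain.
Put 14U in rack 3; 0U remain.
Put 6U in rack 4; 6U remain.
Put 13U in rack 6; 7U remain.
Put 32U in rack 7; 16U remain.
Put 6U in rack 4; 0U remain.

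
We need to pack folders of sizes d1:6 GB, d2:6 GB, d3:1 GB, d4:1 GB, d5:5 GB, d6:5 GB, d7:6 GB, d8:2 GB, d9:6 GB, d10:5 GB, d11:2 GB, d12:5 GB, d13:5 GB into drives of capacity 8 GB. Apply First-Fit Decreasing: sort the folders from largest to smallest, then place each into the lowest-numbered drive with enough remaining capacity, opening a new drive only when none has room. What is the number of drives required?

9 drives

Sorted descending: 6, 6, 6, 6, 5, 5, 5, 5, 5, 2, 2, 1, 1.
drive 1: place 6 GB, 2 GB left
drive 2: place 6 GB, 2 GB left
drive 3: place 6 GB, 2 GB left
drive 4: place 6 GB, 2 GB left
drive 5: place 5 GB, 3 GB left
drive 6: place 5 GB, 3 GB left
drive 7: place 5 GB, 3 GB left
drive 8: place 5 GB, 3 GB left
drive 9: place 5 GB, 3 GB left
drive 1: place 2 GB, 0 GB left
drive 2: place 2 GB, 0 GB left
drive 3: place 1 GB, 1 GB left
drive 3: place 1 GB, 0 GB left
Final drives: [6,2] [6,2] [6,1,1] [6] [5] [5] [5] [5] [5].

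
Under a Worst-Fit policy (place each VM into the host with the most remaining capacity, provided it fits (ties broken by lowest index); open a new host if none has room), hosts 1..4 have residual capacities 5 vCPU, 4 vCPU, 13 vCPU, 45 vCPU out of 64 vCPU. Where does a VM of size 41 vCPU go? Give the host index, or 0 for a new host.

4

Hosts with room: host 4 (45 vCPU).
Most room is host 4 with 45 vCPU free.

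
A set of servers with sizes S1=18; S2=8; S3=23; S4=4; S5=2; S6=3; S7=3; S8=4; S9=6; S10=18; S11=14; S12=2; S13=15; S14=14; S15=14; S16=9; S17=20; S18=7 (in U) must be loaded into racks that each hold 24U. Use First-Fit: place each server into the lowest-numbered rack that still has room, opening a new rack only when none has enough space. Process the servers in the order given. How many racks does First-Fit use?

S1 (18U) → rack 1 (remaining 6U)
S2 (8U) → rack 2 (remaining 16U)
S3 (23U) → rack 3 (remaining 1U)
S4 (4U) → rack 1 (remaining 2U)
S5 (2U) → rack 1 (remaining 0U)
S6 (3U) → rack 2 (remaining 13U)
S7 (3U) → rack 2 (remaining 10U)
S8 (4U) → rack 2 (remaining 6U)
S9 (6U) → rack 2 (remaining 0U)
S10 (18U) → rack 4 (remaining 6U)
S11 (14U) → rack 5 (remaining 10U)
S12 (2U) → rack 4 (remaining 4U)
S13 (15U) → rack 6 (remaining 9U)
S14 (14U) → rack 7 (remaining 10U)
S15 (14U) → rack 8 (remaining 10U)
S16 (9U) → rack 5 (remaining 1U)
S17 (20U) → rack 9 (remaining 4U)
S18 (7U) → rack 6 (remaining 2U)

9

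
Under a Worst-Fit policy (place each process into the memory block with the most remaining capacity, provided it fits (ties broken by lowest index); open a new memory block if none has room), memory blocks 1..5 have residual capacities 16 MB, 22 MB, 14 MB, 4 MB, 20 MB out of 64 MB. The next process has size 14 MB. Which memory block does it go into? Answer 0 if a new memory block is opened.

2

Memory blocks with room: memory block 1 (16 MB), memory block 2 (22 MB), memory block 3 (14 MB), memory block 5 (20 MB).
Most room is memory block 2 with 22 MB free.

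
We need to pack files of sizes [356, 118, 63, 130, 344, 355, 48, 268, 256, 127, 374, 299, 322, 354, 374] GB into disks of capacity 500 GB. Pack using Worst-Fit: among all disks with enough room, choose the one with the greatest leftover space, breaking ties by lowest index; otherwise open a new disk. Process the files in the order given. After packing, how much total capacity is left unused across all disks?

1212

Put 356 GB in disk 1; 144 GB remain.
Put 118 GB in disk 1; 26 GB remain.
Put 63 GB in disk 2; 437 GB remain.
Put 130 GB in disk 2; 307 GB remain.
Put 344 GB in disk 3; 156 GB remain.
Put 355 GB in disk 4; 145 GB remain.
Put 48 GB in disk 2; 259 GB remain.
Put 268 GB in disk 5; 232 GB remain.
Put 256 GB in disk 2; 3 GB remain.
Put 127 GB in disk 5; 105 GB remain.
Put 374 GB in disk 6; 126 GB remain.
Put 299 GB in disk 7; 201 GB remain.
Put 322 GB in disk 8; 178 GB remain.
Put 354 GB in disk 9; 146 GB remain.
Put 374 GB in disk 10; 126 GB remain.
10 disks × 500 GB = 5000 GB; used 3788 GB; unused 1212 GB.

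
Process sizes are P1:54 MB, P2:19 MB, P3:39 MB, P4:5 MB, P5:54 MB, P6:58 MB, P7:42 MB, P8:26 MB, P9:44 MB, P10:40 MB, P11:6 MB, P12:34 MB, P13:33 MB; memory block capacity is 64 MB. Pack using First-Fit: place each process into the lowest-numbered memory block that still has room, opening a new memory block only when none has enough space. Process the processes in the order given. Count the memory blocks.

9 memory blocks

memory block 1: place P1 (54 MB), 10 MB left
memory block 2: place P2 (19 MB), 45 MB left
memory block 2: place P3 (39 MB), 6 MB left
memory block 1: place P4 (5 MB), 5 MB left
memory block 3: place P5 (54 MB), 10 MB left
memory block 4: place P6 (58 MB), 6 MB left
memory block 5: place P7 (42 MB), 22 MB left
memory block 6: place P8 (26 MB), 38 MB left
memory block 7: place P9 (44 MB), 20 MB left
memory block 8: place P10 (40 MB), 24 MB left
memory block 2: place P11 (6 MB), 0 MB left
memory block 6: place P12 (34 MB), 4 MB left
memory block 9: place P13 (33 MB), 31 MB left
Final memory blocks: [54,5] [19,39,6] [54] [58] [42] [26,34] [44] [40] [33].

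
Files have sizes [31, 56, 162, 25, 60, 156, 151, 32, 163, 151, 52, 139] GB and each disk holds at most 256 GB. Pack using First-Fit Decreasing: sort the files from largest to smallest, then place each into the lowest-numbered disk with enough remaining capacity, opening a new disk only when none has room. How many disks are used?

Sorted descending: 163, 162, 156, 151, 151, 139, 60, 56, 52, 32, 31, 25.
Put 163 GB in disk 1; 93 GB remain.
Put 162 GB in disk 2; 94 GB remain.
Put 156 GB in disk 3; 100 GB remain.
Put 151 GB in disk 4; 105 GB remain.
Put 151 GB in disk 5; 105 GB remain.
Put 139 GB in disk 6; 117 GB remain.
Put 60 GB in disk 1; 33 GB remain.
Put 56 GB in disk 2; 38 GB remain.
Put 52 GB in disk 3; 48 GB remain.
Put 32 GB in disk 1; 1 GB remain.
Put 31 GB in disk 2; 7 GB remain.
Put 25 GB in disk 3; 23 GB remain.

6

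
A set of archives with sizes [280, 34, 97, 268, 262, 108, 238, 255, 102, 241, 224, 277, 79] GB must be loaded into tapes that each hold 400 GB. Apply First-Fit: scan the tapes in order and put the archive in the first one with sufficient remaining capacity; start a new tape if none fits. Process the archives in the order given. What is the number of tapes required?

Put 280 GB in tape 1; 120 GB remain.
Put 34 GB in tape 1; 86 GB remain.
Put 97 GB in tape 2; 303 GB remain.
Put 268 GB in tape 2; 35 GB remain.
Put 262 GB in tape 3; 138 GB remain.
Put 108 GB in tape 3; 30 GB remain.
Put 238 GB in tape 4; 162 GB remain.
Put 255 GB in tape 5; 145 GB remain.
Put 102 GB in tape 4; 60 GB remain.
Put 241 GB in tape 6; 159 GB remain.
Put 224 GB in tape 7; 176 GB remain.
Put 277 GB in tape 8; 123 GB remain.
Put 79 GB in tape 1; 7 GB remain.
Final tapes: [280,34,79] [97,268] [262,108] [238,102] [255] [241] [224] [277].

8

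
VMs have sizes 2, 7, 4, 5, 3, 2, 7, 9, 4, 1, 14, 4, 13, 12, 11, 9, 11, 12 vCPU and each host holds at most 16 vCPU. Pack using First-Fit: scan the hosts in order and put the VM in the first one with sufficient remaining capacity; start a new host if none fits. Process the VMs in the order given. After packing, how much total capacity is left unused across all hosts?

30

Put 2 vCPU in host 1; 14 vCPU remain.
Put 7 vCPU in host 1; 7 vCPU remain.
Put 4 vCPU in host 1; 3 vCPU remain.
Put 5 vCPU in host 2; 11 vCPU remain.
Put 3 vCPU in host 1; 0 vCPU remain.
Put 2 vCPU in host 2; 9 vCPU remain.
Put 7 vCPU in host 2; 2 vCPU remain.
Put 9 vCPU in host 3; 7 vCPU remain.
Put 4 vCPU in host 3; 3 vCPU remain.
Put 1 vCPU in host 2; 1 vCPU remain.
Put 14 vCPU in host 4; 2 vCPU remain.
Put 4 vCPU in host 5; 12 vCPU remain.
Put 13 vCPU in host 6; 3 vCPU remain.
Put 12 vCPU in host 5; 0 vCPU remain.
Put 11 vCPU in host 7; 5 vCPU remain.
Put 9 vCPU in host 8; 7 vCPU remain.
Put 11 vCPU in host 9; 5 vCPU remain.
Put 12 vCPU in host 10; 4 vCPU remain.
10 hosts × 16 vCPU = 160 vCPU; used 130 vCPU; unused 30 vCPU.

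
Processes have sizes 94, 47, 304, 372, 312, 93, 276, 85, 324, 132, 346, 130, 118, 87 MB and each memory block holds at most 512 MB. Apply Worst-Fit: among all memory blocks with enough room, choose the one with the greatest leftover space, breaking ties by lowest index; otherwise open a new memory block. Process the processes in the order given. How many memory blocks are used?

Put 94 MB in memory block 1; 418 MB remain.
Put 47 MB in memory block 1; 371 MB remain.
Put 304 MB in memory block 1; 67 MB remain.
Put 372 MB in memory block 2; 140 MB remain.
Put 312 MB in memory block 3; 200 MB remain.
Put 93 MB in memory block 3; 107 MB remain.
Put 276 MB in memory block 4; 236 MB remain.
Put 85 MB in memory block 4; 151 MB remain.
Put 324 MB in memory block 5; 188 MB remain.
Put 132 MB in memory block 5; 56 MB remain.
Put 346 MB in memory block 6; 166 MB remain.
Put 130 MB in memory block 6; 36 MB remain.
Put 118 MB in memory block 4; 33 MB remain.
Put 87 MB in memory block 2; 53 MB remain.
Final memory blocks: [94,47,304] [372,87] [312,93] [276,85,118] [324,132] [346,130].

6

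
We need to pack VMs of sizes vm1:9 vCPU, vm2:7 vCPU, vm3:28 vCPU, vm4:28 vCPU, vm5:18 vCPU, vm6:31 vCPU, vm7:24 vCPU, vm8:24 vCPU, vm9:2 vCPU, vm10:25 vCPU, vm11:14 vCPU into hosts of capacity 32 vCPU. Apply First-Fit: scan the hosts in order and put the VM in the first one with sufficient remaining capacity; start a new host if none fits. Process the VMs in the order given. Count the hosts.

8

vm1 (9 vCPU) → host 1 (remaining 23 vCPU)
vm2 (7 vCPU) → host 1 (remaining 16 vCPU)
vm3 (28 vCPU) → host 2 (remaining 4 vCPU)
vm4 (28 vCPU) → host 3 (remaining 4 vCPU)
vm5 (18 vCPU) → host 4 (remaining 14 vCPU)
vm6 (31 vCPU) → host 5 (remaining 1 vCPU)
vm7 (24 vCPU) → host 6 (remaining 8 vCPU)
vm8 (24 vCPU) → host 7 (remaining 8 vCPU)
vm9 (2 vCPU) → host 1 (remaining 14 vCPU)
vm10 (25 vCPU) → host 8 (remaining 7 vCPU)
vm11 (14 vCPU) → host 1 (remaining 0 vCPU)
Final hosts: [9,7,2,14] [28] [28] [18] [31] [24] [24] [25].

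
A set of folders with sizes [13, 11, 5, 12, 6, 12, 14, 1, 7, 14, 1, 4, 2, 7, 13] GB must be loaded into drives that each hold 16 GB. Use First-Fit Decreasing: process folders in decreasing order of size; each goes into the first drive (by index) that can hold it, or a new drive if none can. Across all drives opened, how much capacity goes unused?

Sorted descending: 14, 14, 13, 13, 12, 12, 11, 7, 7, 6, 5, 4, 2, 1, 1.
Put 14 GB in drive 1; 2 GB remain.
Put 14 GB in drive 2; 2 GB remain.
Put 13 GB in drive 3; 3 GB remain.
Put 13 GB in drive 4; 3 GB remain.
Put 12 GB in drive 5; 4 GB remain.
Put 12 GB in drive 6; 4 GB remain.
Put 11 GB in drive 7; 5 GB remain.
Put 7 GB in drive 8; 9 GB remain.
Put 7 GB in drive 8; 2 GB remain.
Put 6 GB in drive 9; 10 GB remain.
Put 5 GB in drive 7; 0 GB remain.
Put 4 GB in drive 5; 0 GB remain.
Put 2 GB in drive 1; 0 GB remain.
Put 1 GB in drive 2; 1 GB remain.
Put 1 GB in drive 2; 0 GB remain.
9 drives × 16 GB = 144 GB; used 122 GB; unused 22 GB.

22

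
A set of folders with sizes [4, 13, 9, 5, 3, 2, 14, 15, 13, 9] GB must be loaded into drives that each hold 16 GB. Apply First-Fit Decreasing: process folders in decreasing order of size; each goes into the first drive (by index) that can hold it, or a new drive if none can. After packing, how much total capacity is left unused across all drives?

9

Sorted descending: 15, 14, 13, 13, 9, 9, 5, 4, 3, 2.
15 GB → drive 1 (remaining 1 GB)
14 GB → drive 2 (remaining 2 GB)
13 GB → drive 3 (remaining 3 GB)
13 GB → drive 4 (remaining 3 GB)
9 GB → drive 5 (remaining 7 GB)
9 GB → drive 6 (remaining 7 GB)
5 GB → drive 5 (remaining 2 GB)
4 GB → drive 6 (remaining 3 GB)
3 GB → drive 3 (remaining 0 GB)
2 GB → drive 2 (remaining 0 GB)
6 drives × 16 GB = 96 GB; used 87 GB; unused 9 GB.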